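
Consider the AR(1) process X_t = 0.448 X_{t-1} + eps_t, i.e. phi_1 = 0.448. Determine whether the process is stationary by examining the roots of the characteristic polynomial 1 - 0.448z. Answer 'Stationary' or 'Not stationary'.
\text{Stationary}

The AR(p) characteristic polynomial is P(z) = 1 - 0.448z.
Stationarity requires all roots to lie outside the unit circle, i.e. |z| > 1 for every root.
This is linear in z: 1 + (-0.448) z = 0  =>  z = -1/(-0.448) = 2.232143,  |z| = 2.232143.
Moduli of all roots: 2.2321.
All moduli strictly greater than 1? Yes.
Verdict: Stationary.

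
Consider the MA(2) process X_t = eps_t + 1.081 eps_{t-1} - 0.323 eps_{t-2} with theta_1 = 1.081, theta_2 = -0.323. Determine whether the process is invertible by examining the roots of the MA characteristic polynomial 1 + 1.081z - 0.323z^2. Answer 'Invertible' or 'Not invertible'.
\text{Not invertible}

The MA(q) characteristic polynomial is P(z) = 1 + 1.081z - 0.323z^2.
Invertibility requires all roots to lie outside the unit circle, i.e. |z| > 1 for every root.
Set 1 + (1.081) z + (-0.323) z^2 = 0, i.e. a z^2 + b z + c = 0 with a = -0.323, b = 1.081, c = 1.
Discriminant D = b^2 - 4ac = (1.081)^2 - 4*(-0.323)*1 = 1.168561 - (-1.292) = 2.460561.
D >= 0, so the roots are real: z = (-b +/- sqrt(D)) / (2a) = (-1.081 +/- 1.568618) / (-0.646).
  z_1 = (-1.081 + 1.568618) / (-0.646) = -0.7548,   |z_1| = 0.7548.
  z_2 = (-1.081 - 1.568618) / (-0.646) = 4.1016,   |z_2| = 4.1016.
Moduli of all roots: 0.7548, 4.1016.
All moduli strictly greater than 1? No.
Verdict: Not invertible.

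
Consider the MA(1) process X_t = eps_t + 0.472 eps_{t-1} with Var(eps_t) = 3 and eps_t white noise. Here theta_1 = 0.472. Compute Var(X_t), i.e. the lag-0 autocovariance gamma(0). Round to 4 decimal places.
\gamma(0) = 3.6684

For an MA(q) process X_t = eps_t + sum_i theta_i eps_{t-i} with
Var(eps_t) = sigma^2, the variance is
  gamma(0) = sigma^2 * (1 + sum_i theta_i^2).
  sum_i theta_i^2 = (0.472)^2 = 0.222784.
  gamma(0) = 3 * (1 + 0.222784) = 3 * 1.222784 = 3.668352, which rounds to 3.6684.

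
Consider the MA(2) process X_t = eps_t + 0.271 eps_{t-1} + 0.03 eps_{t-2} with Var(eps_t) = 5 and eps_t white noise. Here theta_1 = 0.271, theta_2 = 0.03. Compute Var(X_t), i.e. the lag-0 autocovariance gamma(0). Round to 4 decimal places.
\gamma(0) = 5.3717

For an MA(q) process X_t = eps_t + sum_i theta_i eps_{t-i} with
Var(eps_t) = sigma^2, the variance is
  gamma(0) = sigma^2 * (1 + sum_i theta_i^2).
  sum_i theta_i^2 = (0.271)^2 + (0.03)^2 = 0.073441 + 0.0009 = 0.074341.
  gamma(0) = 5 * (1 + 0.074341) = 5 * 1.074341 = 5.371705, which rounds to 5.3717.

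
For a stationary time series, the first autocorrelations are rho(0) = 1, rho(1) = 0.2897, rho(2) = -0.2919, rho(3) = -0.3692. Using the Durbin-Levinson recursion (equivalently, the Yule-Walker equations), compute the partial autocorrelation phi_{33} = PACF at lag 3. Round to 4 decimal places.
\phi_{33} = -0.1721

The PACF at lag k is phi_{kk}, the last component of the solution
to the Yule-Walker system G_k phi = r_k where
  (G_k)_{ij} = rho(|i - j|), (r_k)_i = rho(i), i,j = 1..k.
Equivalently, Durbin-Levinson gives phi_{kk} iteratively:
  phi_{11} = rho(1)
  phi_{kk} = [rho(k) - sum_{j=1..k-1} phi_{k-1,j} rho(k-j)]
            / [1 - sum_{j=1..k-1} phi_{k-1,j} rho(j)],
  phi_{k,j} = phi_{k-1,j} - phi_{kk} phi_{k-1,k-j},  j = 1..k-1.
Step k = 1:
  phi_11 = rho(1) = 0.2897.
Step k = 2:
  phi_22 = [rho(2) - phi_11 rho(1)] / [1 - phi_11 rho(1)] = [-0.2919 - (0.2897)(0.2897)] / [1 - (0.2897)(0.2897)]
         = -0.37582609 / 0.91607391 = -0.410257.
  Update: phi_21 = phi_11 - phi_22 phi_11 = 0.2897 - (-0.410257)(0.2897) = 0.408552.
Step k = 3:
  phi_33 = [rho(3) - phi_21 rho(2) - phi_22 rho(1)] / [1 - phi_21 rho(1) - phi_22 rho(2)]
    numerator   = -0.3692 - (0.408552)(-0.2919) - (-0.410257)(0.2897) = -0.13109223
    denominator = 1 - (0.408552)(0.2897) - (-0.410257)(-0.2919) = 0.76188848
  phi_33 = -0.13109223 / 0.76188848 = -0.1721.
Therefore phi_{33} = -0.1721.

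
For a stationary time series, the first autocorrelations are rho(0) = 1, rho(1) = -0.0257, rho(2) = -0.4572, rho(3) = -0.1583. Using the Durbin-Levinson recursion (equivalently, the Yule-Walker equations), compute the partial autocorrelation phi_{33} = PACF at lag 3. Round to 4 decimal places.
\phi_{33} = -0.2371

The PACF at lag k is phi_{kk}, the last component of the solution
to the Yule-Walker system G_k phi = r_k where
  (G_k)_{ij} = rho(|i - j|), (r_k)_i = rho(i), i,j = 1..k.
Equivalently, Durbin-Levinson gives phi_{kk} iteratively:
  phi_{11} = rho(1)
  phi_{kk} = [rho(k) - sum_{j=1..k-1} phi_{k-1,j} rho(k-j)]
            / [1 - sum_{j=1..k-1} phi_{k-1,j} rho(j)],
  phi_{k,j} = phi_{k-1,j} - phi_{kk} phi_{k-1,k-j},  j = 1..k-1.
Step k = 1:
  phi_11 = rho(1) = -0.0257.
Step k = 2:
  phi_22 = [rho(2) - phi_11 rho(1)] / [1 - phi_11 rho(1)] = [-0.4572 - (-0.0257)(-0.0257)] / [1 - (-0.0257)(-0.0257)]
         = -0.45786049 / 0.99933951 = -0.458163.
  Update: phi_21 = phi_11 - phi_22 phi_11 = -0.0257 - (-0.458163)(-0.0257) = -0.037475.
Step k = 3:
  phi_33 = [rho(3) - phi_21 rho(2) - phi_22 rho(1)] / [1 - phi_21 rho(1) - phi_22 rho(2)]
    numerator   = -0.1583 - (-0.037475)(-0.4572) - (-0.458163)(-0.0257) = -0.18720827
    denominator = 1 - (-0.037475)(-0.0257) - (-0.458163)(-0.4572) = 0.78956473
  phi_33 = -0.18720827 / 0.78956473 = -0.2371.
Therefore phi_{33} = -0.2371.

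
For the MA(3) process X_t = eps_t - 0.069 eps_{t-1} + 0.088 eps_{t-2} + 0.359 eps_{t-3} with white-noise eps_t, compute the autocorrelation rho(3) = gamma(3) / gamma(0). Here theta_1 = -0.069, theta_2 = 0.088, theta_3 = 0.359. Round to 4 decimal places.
\rho(3) = 0.3145

For an MA(q) process with theta_0 = 1, the autocovariance is
  gamma(k) = sigma^2 * sum_{i=0..q-k} theta_i * theta_{i+k},
and rho(k) = gamma(k) / gamma(0). Sigma^2 cancels.
  numerator   = (1)*(0.359) = 0.359.
  denominator = (1)^2 + (-0.069)^2 + (0.088)^2 + (0.359)^2 = 1.141386.
  rho(3) = 0.359 / 1.141386 = 0.3145.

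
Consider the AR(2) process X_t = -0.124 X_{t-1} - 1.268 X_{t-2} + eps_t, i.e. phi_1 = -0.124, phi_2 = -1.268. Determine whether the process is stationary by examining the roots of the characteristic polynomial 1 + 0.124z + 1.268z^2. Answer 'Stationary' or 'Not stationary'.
\text{Not stationary}

The AR(p) characteristic polynomial is P(z) = 1 + 0.124z + 1.268z^2.
Stationarity requires all roots to lie outside the unit circle, i.e. |z| > 1 for every root.
Set 1 + (0.124) z + (1.268) z^2 = 0, i.e. a z^2 + b z + c = 0 with a = 1.268, b = 0.124, c = 1.
Discriminant D = b^2 - 4ac = (0.124)^2 - 4*(1.268)*1 = 0.015376 - (5.072) = -5.056624.
D < 0, so the roots are the complex-conjugate pair z = (-b +/- i sqrt(-D)) / (2a) = -0.0489 +/- 0.8867i.
For a conjugate pair |z|^2 = z * conj(z) = (product of roots) = c/a = 1/(1.268) = 0.788644, so |z| = sqrt(0.788644) = 0.8881 for both roots.
Moduli of all roots: 0.8881, 0.8881.
All moduli strictly greater than 1? No.
Verdict: Not stationary.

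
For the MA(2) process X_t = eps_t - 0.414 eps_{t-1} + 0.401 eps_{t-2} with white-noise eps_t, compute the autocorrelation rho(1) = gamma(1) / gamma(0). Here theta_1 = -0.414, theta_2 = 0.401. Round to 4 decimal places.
\rho(1) = -0.4354

For an MA(q) process with theta_0 = 1, the autocovariance is
  gamma(k) = sigma^2 * sum_{i=0..q-k} theta_i * theta_{i+k},
and rho(k) = gamma(k) / gamma(0). Sigma^2 cancels.
  numerator   = (1)*(-0.414) + (-0.414)*(0.401) = -0.580014.
  denominator = (1)^2 + (-0.414)^2 + (0.401)^2 = 1.332197.
  rho(1) = -0.580014 / 1.332197 = -0.4354.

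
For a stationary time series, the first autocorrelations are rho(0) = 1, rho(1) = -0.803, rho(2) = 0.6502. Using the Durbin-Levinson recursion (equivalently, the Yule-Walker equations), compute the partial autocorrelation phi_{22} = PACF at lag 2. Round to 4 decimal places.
\phi_{22} = 0.0152

The PACF at lag k is phi_{kk}, the last component of the solution
to the Yule-Walker system G_k phi = r_k where
  (G_k)_{ij} = rho(|i - j|), (r_k)_i = rho(i), i,j = 1..k.
Equivalently, Durbin-Levinson gives phi_{kk} iteratively:
  phi_{11} = rho(1)
  phi_{kk} = [rho(k) - sum_{j=1..k-1} phi_{k-1,j} rho(k-j)]
            / [1 - sum_{j=1..k-1} phi_{k-1,j} rho(j)],
  phi_{k,j} = phi_{k-1,j} - phi_{kk} phi_{k-1,k-j},  j = 1..k-1.
Step k = 1:
  phi_11 = rho(1) = -0.803.
Step k = 2:
  phi_22 = [rho(2) - phi_11 rho(1)] / [1 - phi_11 rho(1)] = [0.6502 - (-0.803)(-0.803)] / [1 - (-0.803)(-0.803)]
         = 0.005391 / 0.355191 = 0.0152.
Therefore phi_{22} = 0.0152.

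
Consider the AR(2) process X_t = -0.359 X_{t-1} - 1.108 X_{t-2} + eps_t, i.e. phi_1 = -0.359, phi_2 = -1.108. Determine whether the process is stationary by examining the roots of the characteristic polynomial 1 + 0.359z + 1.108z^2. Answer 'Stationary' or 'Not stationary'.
\text{Not stationary}

The AR(p) characteristic polynomial is P(z) = 1 + 0.359z + 1.108z^2.
Stationarity requires all roots to lie outside the unit circle, i.e. |z| > 1 for every root.
Set 1 + (0.359) z + (1.108) z^2 = 0, i.e. a z^2 + b z + c = 0 with a = 1.108, b = 0.359, c = 1.
Discriminant D = b^2 - 4ac = (0.359)^2 - 4*(1.108)*1 = 0.128881 - (4.432) = -4.303119.
D < 0, so the roots are the complex-conjugate pair z = (-b +/- i sqrt(-D)) / (2a) = -0.162 +/- 0.9361i.
For a conjugate pair |z|^2 = z * conj(z) = (product of roots) = c/a = 1/(1.108) = 0.902527, so |z| = sqrt(0.902527) = 0.95 for both roots.
Moduli of all roots: 0.9500, 0.9500.
All moduli strictly greater than 1? No.
Verdict: Not stationary.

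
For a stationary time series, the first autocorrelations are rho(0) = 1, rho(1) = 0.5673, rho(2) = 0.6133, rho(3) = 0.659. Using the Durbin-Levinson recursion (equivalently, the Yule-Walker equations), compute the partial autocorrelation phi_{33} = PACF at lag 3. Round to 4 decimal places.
\phi_{33} = 0.3921

The PACF at lag k is phi_{kk}, the last component of the solution
to the Yule-Walker system G_k phi = r_k where
  (G_k)_{ij} = rho(|i - j|), (r_k)_i = rho(i), i,j = 1..k.
Equivalently, Durbin-Levinson gives phi_{kk} iteratively:
  phi_{11} = rho(1)
  phi_{kk} = [rho(k) - sum_{j=1..k-1} phi_{k-1,j} rho(k-j)]
            / [1 - sum_{j=1..k-1} phi_{k-1,j} rho(j)],
  phi_{k,j} = phi_{k-1,j} - phi_{kk} phi_{k-1,k-j},  j = 1..k-1.
Step k = 1:
  phi_11 = rho(1) = 0.5673.
Step k = 2:
  phi_22 = [rho(2) - phi_11 rho(1)] / [1 - phi_11 rho(1)] = [0.6133 - (0.5673)(0.5673)] / [1 - (0.5673)(0.5673)]
         = 0.29147071 / 0.67817071 = 0.42979.
  Update: phi_21 = phi_11 - phi_22 phi_11 = 0.5673 - (0.42979)(0.5673) = 0.32348.
Step k = 3:
  phi_33 = [rho(3) - phi_21 rho(2) - phi_22 rho(1)] / [1 - phi_21 rho(1) - phi_22 rho(2)]
    numerator   = 0.659 - (0.32348)(0.6133) - (0.42979)(0.5673) = 0.21678986
    denominator = 1 - (0.32348)(0.5673) - (0.42979)(0.6133) = 0.55289963
  phi_33 = 0.21678986 / 0.55289963 = 0.3921.
Therefore phi_{33} = 0.3921.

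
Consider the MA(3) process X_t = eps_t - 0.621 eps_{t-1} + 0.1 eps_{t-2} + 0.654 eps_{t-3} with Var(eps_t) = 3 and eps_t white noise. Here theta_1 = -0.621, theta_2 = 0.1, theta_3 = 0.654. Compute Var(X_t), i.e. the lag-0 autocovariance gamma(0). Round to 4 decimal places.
\gamma(0) = 5.4701

For an MA(q) process X_t = eps_t + sum_i theta_i eps_{t-i} with
Var(eps_t) = sigma^2, the variance is
  gamma(0) = sigma^2 * (1 + sum_i theta_i^2).
  sum_i theta_i^2 = (-0.621)^2 + (0.1)^2 + (0.654)^2 = 0.385641 + 0.01 + 0.427716 = 0.823357.
  gamma(0) = 3 * (1 + 0.823357) = 3 * 1.823357 = 5.470071, which rounds to 5.4701.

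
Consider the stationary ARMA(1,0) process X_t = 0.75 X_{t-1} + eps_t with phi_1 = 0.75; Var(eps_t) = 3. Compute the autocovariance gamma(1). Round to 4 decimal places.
\gamma(1) = 5.1429

Multiply the model equation by X_{t-k} and take expectations. With theta_0 = psi_0 = 1 and psi_j the MA(infinity) weights, this gives
  gamma(k) - sum_i phi_i gamma(k-i) = c_k,
  c_k = sigma^2 * sum_{j=k..q} theta_j psi_{j-k}   (c_k = 0 for k > q),
using gamma(-m) = gamma(m).
Pure AR (q = 0): c_0 = sigma^2 = 3, c_k = 0 for k >= 1.
Equations for k = 0 and k = 1 (AR order 1):
  gamma(0) = phi_1 gamma(1) + c_0
  gamma(1) = phi_1 gamma(0) + c_1
Substituting the second into the first: gamma(0) (1 - phi_1^2) = c_0 + phi_1 c_1, so
  gamma(0) = c_0 / (1 - phi_1^2) = 3 / (1 - (0.75)^2) = 3 / 0.4375 = 6.857143.
  gamma(1) = phi_1 gamma(0) = (0.75)(6.857143) = 5.142857.
Therefore gamma(1) = 5.1429 (to 4 decimal places).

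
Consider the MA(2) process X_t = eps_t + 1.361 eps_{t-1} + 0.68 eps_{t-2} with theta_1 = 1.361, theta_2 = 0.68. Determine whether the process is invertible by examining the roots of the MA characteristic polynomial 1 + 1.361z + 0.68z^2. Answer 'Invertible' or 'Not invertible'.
\text{Invertible}

The MA(q) characteristic polynomial is P(z) = 1 + 1.361z + 0.68z^2.
Invertibility requires all roots to lie outside the unit circle, i.e. |z| > 1 for every root.
Set 1 + (1.361) z + (0.68) z^2 = 0, i.e. a z^2 + b z + c = 0 with a = 0.68, b = 1.361, c = 1.
Discriminant D = b^2 - 4ac = (1.361)^2 - 4*(0.68)*1 = 1.852321 - (2.72) = -0.867679.
D < 0, so the roots are the complex-conjugate pair z = (-b +/- i sqrt(-D)) / (2a) = -1.0007 +/- 0.6849i.
For a conjugate pair |z|^2 = z * conj(z) = (product of roots) = c/a = 1/(0.68) = 1.470588, so |z| = sqrt(1.470588) = 1.2127 for both roots.
Moduli of all roots: 1.2127, 1.2127.
All moduli strictly greater than 1? Yes.
Verdict: Invertible.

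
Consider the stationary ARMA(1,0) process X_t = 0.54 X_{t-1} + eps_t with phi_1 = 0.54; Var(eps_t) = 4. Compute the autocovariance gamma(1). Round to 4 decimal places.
\gamma(1) = 3.0491

Multiply the model equation by X_{t-k} and take expectations. With theta_0 = psi_0 = 1 and psi_j the MA(infinity) weights, this gives
  gamma(k) - sum_i phi_i gamma(k-i) = c_k,
  c_k = sigma^2 * sum_{j=k..q} theta_j psi_{j-k}   (c_k = 0 for k > q),
using gamma(-m) = gamma(m).
Pure AR (q = 0): c_0 = sigma^2 = 4, c_k = 0 for k >= 1.
Equations for k = 0 and k = 1 (AR order 1):
  gamma(0) = phi_1 gamma(1) + c_0
  gamma(1) = phi_1 gamma(0) + c_1
Substituting the second into the first: gamma(0) (1 - phi_1^2) = c_0 + phi_1 c_1, so
  gamma(0) = c_0 / (1 - phi_1^2) = 4 / (1 - (0.54)^2) = 4 / 0.7084 = 5.646527.
  gamma(1) = phi_1 gamma(0) = (0.54)(5.646527) = 3.049125.
Therefore gamma(1) = 3.0491 (to 4 decimal places).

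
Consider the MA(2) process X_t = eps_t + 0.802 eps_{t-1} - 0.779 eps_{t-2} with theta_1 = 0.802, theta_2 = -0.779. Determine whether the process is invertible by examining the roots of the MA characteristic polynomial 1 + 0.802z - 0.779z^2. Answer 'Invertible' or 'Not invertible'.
\text{Not invertible}

The MA(q) characteristic polynomial is P(z) = 1 + 0.802z - 0.779z^2.
Invertibility requires all roots to lie outside the unit circle, i.e. |z| > 1 for every root.
Set 1 + (0.802) z + (-0.779) z^2 = 0, i.e. a z^2 + b z + c = 0 with a = -0.779, b = 0.802, c = 1.
Discriminant D = b^2 - 4ac = (0.802)^2 - 4*(-0.779)*1 = 0.643204 - (-3.116) = 3.759204.
D >= 0, so the roots are real: z = (-b +/- sqrt(D)) / (2a) = (-0.802 +/- 1.938867) / (-1.558).
  z_1 = (-0.802 + 1.938867) / (-1.558) = -0.7297,   |z_1| = 0.7297.
  z_2 = (-0.802 - 1.938867) / (-1.558) = 1.7592,   |z_2| = 1.7592.
Moduli of all roots: 0.7297, 1.7592.
All moduli strictly greater than 1? No.
Verdict: Not invertible.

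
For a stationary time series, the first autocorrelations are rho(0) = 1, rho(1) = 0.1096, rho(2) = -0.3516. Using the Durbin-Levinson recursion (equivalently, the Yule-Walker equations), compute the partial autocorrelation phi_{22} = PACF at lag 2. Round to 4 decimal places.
\phi_{22} = -0.3680

The PACF at lag k is phi_{kk}, the last component of the solution
to the Yule-Walker system G_k phi = r_k where
  (G_k)_{ij} = rho(|i - j|), (r_k)_i = rho(i), i,j = 1..k.
Equivalently, Durbin-Levinson gives phi_{kk} iteratively:
  phi_{11} = rho(1)
  phi_{kk} = [rho(k) - sum_{j=1..k-1} phi_{k-1,j} rho(k-j)]
            / [1 - sum_{j=1..k-1} phi_{k-1,j} rho(j)],
  phi_{k,j} = phi_{k-1,j} - phi_{kk} phi_{k-1,k-j},  j = 1..k-1.
Step k = 1:
  phi_11 = rho(1) = 0.1096.
Step k = 2:
  phi_22 = [rho(2) - phi_11 rho(1)] / [1 - phi_11 rho(1)] = [-0.3516 - (0.1096)(0.1096)] / [1 - (0.1096)(0.1096)]
         = -0.36361216 / 0.98798784 = -0.368.
Therefore phi_{22} = -0.3680.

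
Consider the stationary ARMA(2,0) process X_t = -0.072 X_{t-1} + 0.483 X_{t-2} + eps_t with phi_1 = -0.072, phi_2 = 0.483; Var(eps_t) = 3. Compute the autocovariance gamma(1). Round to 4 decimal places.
\gamma(1) = -0.5557

Multiply the model equation by X_{t-k} and take expectations. With theta_0 = psi_0 = 1 and psi_j the MA(infinity) weights, this gives
  gamma(k) - sum_i phi_i gamma(k-i) = c_k,
  c_k = sigma^2 * sum_{j=k..q} theta_j psi_{j-k}   (c_k = 0 for k > q),
using gamma(-m) = gamma(m).
Pure AR (q = 0): c_0 = sigma^2 = 3, c_k = 0 for k >= 1.
Equations for k = 0, 1, 2 (AR order 2, c_2 = 0):
  (E0) gamma(0) = phi_1 gamma(1) + phi_2 gamma(2) + c_0
  (E1) gamma(1) = phi_1 gamma(0) + phi_2 gamma(1) + c_1
  (E2) gamma(2) = phi_1 gamma(1) + phi_2 gamma(0)
From (E1): gamma(1) = A gamma(0) + B with
  A = phi_1 / (1 - phi_2) = -0.072 / 0.517 = -0.139265,   B = c_1 / (1 - phi_2) = 0 / 0.517 = 0.
Insert (E2) into (E0): gamma(0) (1 - phi_2^2) = phi_1 (1 + phi_2) gamma(1) + c_0.
  phi_1 (1 + phi_2) = (-0.072)(1.483) = -0.106776,   1 - phi_2^2 = 0.766711.
Replace gamma(1) by A gamma(0) + B and collect gamma(0):
  gamma(0) [0.766711 - (-0.106776)(-0.139265)] = c_0 = 3
  gamma(0) * 0.751841 = 3
  gamma(0) = 3 / 0.751841 = 3.990206.
  gamma(1) = A gamma(0) = (-0.139265)(3.990206) = -0.555696.
Therefore gamma(1) = -0.5557 (to 4 decimal places).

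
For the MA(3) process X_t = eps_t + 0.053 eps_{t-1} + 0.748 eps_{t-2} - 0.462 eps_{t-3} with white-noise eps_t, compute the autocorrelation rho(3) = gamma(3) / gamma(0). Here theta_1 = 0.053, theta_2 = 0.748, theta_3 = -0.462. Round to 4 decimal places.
\rho(3) = -0.2602

For an MA(q) process with theta_0 = 1, the autocovariance is
  gamma(k) = sigma^2 * sum_{i=0..q-k} theta_i * theta_{i+k},
and rho(k) = gamma(k) / gamma(0). Sigma^2 cancels.
  numerator   = (1)*(-0.462) = -0.462.
  denominator = (1)^2 + (0.053)^2 + (0.748)^2 + (-0.462)^2 = 1.775757.
  rho(3) = -0.462 / 1.775757 = -0.2602.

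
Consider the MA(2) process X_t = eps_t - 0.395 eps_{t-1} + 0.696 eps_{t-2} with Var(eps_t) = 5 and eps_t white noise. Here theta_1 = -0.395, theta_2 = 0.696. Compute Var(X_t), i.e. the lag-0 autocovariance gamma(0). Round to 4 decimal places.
\gamma(0) = 8.2022

For an MA(q) process X_t = eps_t + sum_i theta_i eps_{t-i} with
Var(eps_t) = sigma^2, the variance is
  gamma(0) = sigma^2 * (1 + sum_i theta_i^2).
  sum_i theta_i^2 = (-0.395)^2 + (0.696)^2 = 0.156025 + 0.484416 = 0.640441.
  gamma(0) = 5 * (1 + 0.640441) = 5 * 1.640441 = 8.202205, which rounds to 8.2022.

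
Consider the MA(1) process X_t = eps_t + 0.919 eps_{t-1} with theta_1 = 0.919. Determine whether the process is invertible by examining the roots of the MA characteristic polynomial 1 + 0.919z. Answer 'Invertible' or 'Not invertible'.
\text{Invertible}

The MA(q) characteristic polynomial is P(z) = 1 + 0.919z.
Invertibility requires all roots to lie outside the unit circle, i.e. |z| > 1 for every root.
This is linear in z: 1 + (0.919) z = 0  =>  z = -1/(0.919) = -1.088139,  |z| = 1.088139.
Moduli of all roots: 1.0881.
All moduli strictly greater than 1? Yes.
Verdict: Invertible.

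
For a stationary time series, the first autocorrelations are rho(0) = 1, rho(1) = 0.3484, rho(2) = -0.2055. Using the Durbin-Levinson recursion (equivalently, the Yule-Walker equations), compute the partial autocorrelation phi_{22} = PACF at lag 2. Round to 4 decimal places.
\phi_{22} = -0.3720

The PACF at lag k is phi_{kk}, the last component of the solution
to the Yule-Walker system G_k phi = r_k where
  (G_k)_{ij} = rho(|i - j|), (r_k)_i = rho(i), i,j = 1..k.
Equivalently, Durbin-Levinson gives phi_{kk} iteratively:
  phi_{11} = rho(1)
  phi_{kk} = [rho(k) - sum_{j=1..k-1} phi_{k-1,j} rho(k-j)]
            / [1 - sum_{j=1..k-1} phi_{k-1,j} rho(j)],
  phi_{k,j} = phi_{k-1,j} - phi_{kk} phi_{k-1,k-j},  j = 1..k-1.
Step k = 1:
  phi_11 = rho(1) = 0.3484.
Step k = 2:
  phi_22 = [rho(2) - phi_11 rho(1)] / [1 - phi_11 rho(1)] = [-0.2055 - (0.3484)(0.3484)] / [1 - (0.3484)(0.3484)]
         = -0.32688256 / 0.87861744 = -0.372.
Therefore phi_{22} = -0.3720.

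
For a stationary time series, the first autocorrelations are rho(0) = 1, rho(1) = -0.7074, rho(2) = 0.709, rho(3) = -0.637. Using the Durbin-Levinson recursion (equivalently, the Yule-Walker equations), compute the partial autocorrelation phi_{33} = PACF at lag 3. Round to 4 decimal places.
\phi_{33} = -0.1200

The PACF at lag k is phi_{kk}, the last component of the solution
to the Yule-Walker system G_k phi = r_k where
  (G_k)_{ij} = rho(|i - j|), (r_k)_i = rho(i), i,j = 1..k.
Equivalently, Durbin-Levinson gives phi_{kk} iteratively:
  phi_{11} = rho(1)
  phi_{kk} = [rho(k) - sum_{j=1..k-1} phi_{k-1,j} rho(k-j)]
            / [1 - sum_{j=1..k-1} phi_{k-1,j} rho(j)],
  phi_{k,j} = phi_{k-1,j} - phi_{kk} phi_{k-1,k-j},  j = 1..k-1.
Step k = 1:
  phi_11 = rho(1) = -0.7074.
Step k = 2:
  phi_22 = [rho(2) - phi_11 rho(1)] / [1 - phi_11 rho(1)] = [0.709 - (-0.7074)(-0.7074)] / [1 - (-0.7074)(-0.7074)]
         = 0.20858524 / 0.49958524 = 0.417517.
  Update: phi_21 = phi_11 - phi_22 phi_11 = -0.7074 - (0.417517)(-0.7074) = -0.412049.
Step k = 3:
  phi_33 = [rho(3) - phi_21 rho(2) - phi_22 rho(1)] / [1 - phi_21 rho(1) - phi_22 rho(2)]
    numerator   = -0.637 - (-0.412049)(0.709) - (0.417517)(-0.7074) = -0.04950614
    denominator = 1 - (-0.412049)(-0.7074) - (0.417517)(0.709) = 0.41249739
  phi_33 = -0.04950614 / 0.41249739 = -0.12.
Therefore phi_{33} = -0.1200.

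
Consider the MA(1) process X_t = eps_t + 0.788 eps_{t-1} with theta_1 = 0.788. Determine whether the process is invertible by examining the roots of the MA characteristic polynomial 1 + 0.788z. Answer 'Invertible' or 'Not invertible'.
\text{Invertible}

The MA(q) characteristic polynomial is P(z) = 1 + 0.788z.
Invertibility requires all roots to lie outside the unit circle, i.e. |z| > 1 for every root.
This is linear in z: 1 + (0.788) z = 0  =>  z = -1/(0.788) = -1.269036,  |z| = 1.269036.
Moduli of all roots: 1.2690.
All moduli strictly greater than 1? Yes.
Verdict: Invertible.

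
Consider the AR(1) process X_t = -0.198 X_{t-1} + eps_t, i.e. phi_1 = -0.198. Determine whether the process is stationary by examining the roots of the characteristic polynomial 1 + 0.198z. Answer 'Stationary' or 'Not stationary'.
\text{Stationary}

The AR(p) characteristic polynomial is P(z) = 1 + 0.198z.
Stationarity requires all roots to lie outside the unit circle, i.e. |z| > 1 for every root.
This is linear in z: 1 + (0.198) z = 0  =>  z = -1/(0.198) = -5.050505,  |z| = 5.050505.
Moduli of all roots: 5.0505.
All moduli strictly greater than 1? Yes.
Verdict: Stationary.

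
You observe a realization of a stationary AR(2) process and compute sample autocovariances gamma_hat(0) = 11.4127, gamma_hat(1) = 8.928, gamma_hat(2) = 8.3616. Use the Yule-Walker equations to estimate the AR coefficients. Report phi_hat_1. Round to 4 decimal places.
\hat\phi_{1} = 0.5390

The Yule-Walker equations for an AR(p) process read, in matrix form,
  Gamma_p phi = r_p,   with   (Gamma_p)_{ij} = gamma(|i - j|),
                       (r_p)_i = gamma(i),   i,j = 1..p.
Substitute the sample gammas (Toeplitz matrix and right-hand side of size 2):
  Gamma_p = [[11.4127, 8.928], [8.928, 11.4127]]
  r_p     = [8.928, 8.3616]
Written out:
  11.4127 phi_1 + 8.928 phi_2 = 8.928
  8.928 phi_1 + 11.4127 phi_2 = 8.3616
Solve by Cramer's rule:
  det = gamma(0)^2 - gamma(1)^2 = (11.4127)^2 - (8.928)^2 = 130.24972129 - 79.709184 = 50.54053729
  phi_hat_1 = [gamma(1) gamma(0) - gamma(1) gamma(2)] / det = [(8.928)(11.4127) - (8.928)(8.3616)] / 50.54053729 = 27.2402208 / 50.54053729 = 0.539
  phi_hat_2 = [gamma(0) gamma(2) - gamma(1)^2] / det = [(11.4127)(8.3616) - (8.928)^2] / 50.54053729 = 15.71924832 / 50.54053729 = 0.311
So phi_hat = [0.5390, 0.3110].
Therefore phi_hat_1 = 0.5390.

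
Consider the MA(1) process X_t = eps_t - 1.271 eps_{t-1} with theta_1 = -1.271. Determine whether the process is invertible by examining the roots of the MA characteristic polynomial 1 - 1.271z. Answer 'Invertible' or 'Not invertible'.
\text{Not invertible}

The MA(q) characteristic polynomial is P(z) = 1 - 1.271z.
Invertibility requires all roots to lie outside the unit circle, i.e. |z| > 1 for every root.
This is linear in z: 1 + (-1.271) z = 0  =>  z = -1/(-1.271) = 0.786782,  |z| = 0.786782.
Moduli of all roots: 0.7868.
All moduli strictly greater than 1? No.
Verdict: Not invertible.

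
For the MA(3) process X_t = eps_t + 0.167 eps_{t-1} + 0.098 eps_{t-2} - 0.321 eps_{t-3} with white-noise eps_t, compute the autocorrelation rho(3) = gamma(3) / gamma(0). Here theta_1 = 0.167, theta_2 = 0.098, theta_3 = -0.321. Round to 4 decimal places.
\rho(3) = -0.2814

For an MA(q) process with theta_0 = 1, the autocovariance is
  gamma(k) = sigma^2 * sum_{i=0..q-k} theta_i * theta_{i+k},
and rho(k) = gamma(k) / gamma(0). Sigma^2 cancels.
  numerator   = (1)*(-0.321) = -0.321.
  denominator = (1)^2 + (0.167)^2 + (0.098)^2 + (-0.321)^2 = 1.140534.
  rho(3) = -0.321 / 1.140534 = -0.2814.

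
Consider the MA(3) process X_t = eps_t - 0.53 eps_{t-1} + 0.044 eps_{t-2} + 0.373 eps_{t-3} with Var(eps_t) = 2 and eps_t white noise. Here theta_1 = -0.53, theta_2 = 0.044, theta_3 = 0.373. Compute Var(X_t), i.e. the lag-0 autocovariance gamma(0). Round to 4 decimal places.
\gamma(0) = 2.8439

For an MA(q) process X_t = eps_t + sum_i theta_i eps_{t-i} with
Var(eps_t) = sigma^2, the variance is
  gamma(0) = sigma^2 * (1 + sum_i theta_i^2).
  sum_i theta_i^2 = (-0.53)^2 + (0.044)^2 + (0.373)^2 = 0.2809 + 0.001936 + 0.139129 = 0.421965.
  gamma(0) = 2 * (1 + 0.421965) = 2 * 1.421965 = 2.84393, which rounds to 2.8439.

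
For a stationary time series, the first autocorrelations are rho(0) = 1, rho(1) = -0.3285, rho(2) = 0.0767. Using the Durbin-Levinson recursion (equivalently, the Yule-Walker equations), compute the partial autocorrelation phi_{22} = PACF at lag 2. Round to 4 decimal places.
\phi_{22} = -0.0350

The PACF at lag k is phi_{kk}, the last component of the solution
to the Yule-Walker system G_k phi = r_k where
  (G_k)_{ij} = rho(|i - j|), (r_k)_i = rho(i), i,j = 1..k.
Equivalently, Durbin-Levinson gives phi_{kk} iteratively:
  phi_{11} = rho(1)
  phi_{kk} = [rho(k) - sum_{j=1..k-1} phi_{k-1,j} rho(k-j)]
            / [1 - sum_{j=1..k-1} phi_{k-1,j} rho(j)],
  phi_{k,j} = phi_{k-1,j} - phi_{kk} phi_{k-1,k-j},  j = 1..k-1.
Step k = 1:
  phi_11 = rho(1) = -0.3285.
Step k = 2:
  phi_22 = [rho(2) - phi_11 rho(1)] / [1 - phi_11 rho(1)] = [0.0767 - (-0.3285)(-0.3285)] / [1 - (-0.3285)(-0.3285)]
         = -0.03121225 / 0.89208775 = -0.035.
Therefore phi_{22} = -0.0350.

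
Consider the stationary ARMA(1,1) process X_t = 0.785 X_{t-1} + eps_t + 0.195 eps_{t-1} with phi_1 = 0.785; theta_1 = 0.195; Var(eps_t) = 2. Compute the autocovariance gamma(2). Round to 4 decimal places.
\gamma(2) = 4.6228

Multiply the model equation by X_{t-k} and take expectations. With theta_0 = psi_0 = 1 and psi_j the MA(infinity) weights, this gives
  gamma(k) - sum_i phi_i gamma(k-i) = c_k,
  c_k = sigma^2 * sum_{j=k..q} theta_j psi_{j-k}   (c_k = 0 for k > q),
using gamma(-m) = gamma(m).
psi-weights needed (psi_j = theta_j + sum_i phi_i psi_{j-i}):
  psi_1 = theta_1 + phi_1 = 0.195 + (0.785) = 0.98
Right-hand sides:
  c_0 = sigma^2 (1 + theta_1 psi_1) = 2 * (1 + (0.195)(0.98)) = 2 * 1.1911 = 2.3822
  c_1 = sigma^2 theta_1 = 2 * (0.195) = 0.39
  c_2 = 0
Equations for k = 0 and k = 1 (AR order 1):
  gamma(0) = phi_1 gamma(1) + c_0
  gamma(1) = phi_1 gamma(0) + c_1
Substituting the second into the first: gamma(0) (1 - phi_1^2) = c_0 + phi_1 c_1, so
  gamma(0) = (c_0 + phi_1 c_1) / (1 - phi_1^2) = (2.3822 + (0.785)(0.39)) / (1 - (0.785)^2) = 2.68835 / 0.383775 = 7.005016.
  gamma(1) = phi_1 gamma(0) + c_1 = (0.785)(7.005016) + (0.39) = 5.888938.
For k = 2 (> q): gamma(2) = phi_1 gamma(1) = (0.785)(5.888938) = 4.622816.
Therefore gamma(2) = 4.6228 (to 4 decimal places).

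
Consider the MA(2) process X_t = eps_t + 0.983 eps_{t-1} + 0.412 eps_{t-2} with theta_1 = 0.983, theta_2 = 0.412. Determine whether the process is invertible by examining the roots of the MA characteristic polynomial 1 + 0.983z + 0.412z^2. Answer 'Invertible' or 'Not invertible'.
\text{Invertible}

The MA(q) characteristic polynomial is P(z) = 1 + 0.983z + 0.412z^2.
Invertibility requires all roots to lie outside the unit circle, i.e. |z| > 1 for every root.
Set 1 + (0.983) z + (0.412) z^2 = 0, i.e. a z^2 + b z + c = 0 with a = 0.412, b = 0.983, c = 1.
Discriminant D = b^2 - 4ac = (0.983)^2 - 4*(0.412)*1 = 0.966289 - (1.648) = -0.681711.
D < 0, so the roots are the complex-conjugate pair z = (-b +/- i sqrt(-D)) / (2a) = -1.193 +/- 1.002i.
For a conjugate pair |z|^2 = z * conj(z) = (product of roots) = c/a = 1/(0.412) = 2.427184, so |z| = sqrt(2.427184) = 1.5579 for both roots.
Moduli of all roots: 1.5579, 1.5579.
All moduli strictly greater than 1? Yes.
Verdict: Invertible.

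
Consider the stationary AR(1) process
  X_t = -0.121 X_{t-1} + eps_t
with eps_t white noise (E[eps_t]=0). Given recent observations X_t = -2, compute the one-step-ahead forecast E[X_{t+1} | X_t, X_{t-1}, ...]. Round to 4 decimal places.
E[X_{t+1} \mid \mathcal F_t] = 0.2420

For an AR(p) model X_t = c + sum_i phi_i X_{t-i} + eps_t, the
one-step-ahead conditional mean is
  E[X_{t+1} | X_t, ...] = c + sum_i phi_i X_{t+1-i}.
Substitute known values:
  E[X_{t+1} | ...] = (-0.121) * (-2)
                   = 0.2420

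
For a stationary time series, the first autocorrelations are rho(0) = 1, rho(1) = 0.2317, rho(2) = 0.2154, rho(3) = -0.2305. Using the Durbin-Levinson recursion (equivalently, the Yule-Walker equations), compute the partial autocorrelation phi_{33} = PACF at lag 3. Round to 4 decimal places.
\phi_{33} = -0.3390

The PACF at lag k is phi_{kk}, the last component of the solution
to the Yule-Walker system G_k phi = r_k where
  (G_k)_{ij} = rho(|i - j|), (r_k)_i = rho(i), i,j = 1..k.
Equivalently, Durbin-Levinson gives phi_{kk} iteratively:
  phi_{11} = rho(1)
  phi_{kk} = [rho(k) - sum_{j=1..k-1} phi_{k-1,j} rho(k-j)]
            / [1 - sum_{j=1..k-1} phi_{k-1,j} rho(j)],
  phi_{k,j} = phi_{k-1,j} - phi_{kk} phi_{k-1,k-j},  j = 1..k-1.
Step k = 1:
  phi_11 = rho(1) = 0.2317.
Step k = 2:
  phi_22 = [rho(2) - phi_11 rho(1)] / [1 - phi_11 rho(1)] = [0.2154 - (0.2317)(0.2317)] / [1 - (0.2317)(0.2317)]
         = 0.16171511 / 0.94631511 = 0.170889.
  Update: phi_21 = phi_11 - phi_22 phi_11 = 0.2317 - (0.170889)(0.2317) = 0.192105.
Step k = 3:
  phi_33 = [rho(3) - phi_21 rho(2) - phi_22 rho(1)] / [1 - phi_21 rho(1) - phi_22 rho(2)]
    numerator   = -0.2305 - (0.192105)(0.2154) - (0.170889)(0.2317) = -0.31147445
    denominator = 1 - (0.192105)(0.2317) - (0.170889)(0.2154) = 0.91867973
  phi_33 = -0.31147445 / 0.91867973 = -0.339.
Therefore phi_{33} = -0.3390.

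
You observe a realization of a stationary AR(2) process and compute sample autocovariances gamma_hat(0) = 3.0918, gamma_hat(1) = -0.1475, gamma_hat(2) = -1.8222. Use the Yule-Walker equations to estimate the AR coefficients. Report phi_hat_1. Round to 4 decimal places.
\hat\phi_{1} = -0.0760

The Yule-Walker equations for an AR(p) process read, in matrix form,
  Gamma_p phi = r_p,   with   (Gamma_p)_{ij} = gamma(|i - j|),
                       (r_p)_i = gamma(i),   i,j = 1..p.
Substitute the sample gammas (Toeplitz matrix and right-hand side of size 2):
  Gamma_p = [[3.0918, -0.1475], [-0.1475, 3.0918]]
  r_p     = [-0.1475, -1.8222]
Written out:
  3.0918 phi_1 - 0.1475 phi_2 = -0.1475
  -0.1475 phi_1 + 3.0918 phi_2 = -1.8222
Solve by Cramer's rule:
  det = gamma(0)^2 - gamma(1)^2 = (3.0918)^2 - (-0.1475)^2 = 9.55922724 - 0.02175625 = 9.53747099
  phi_hat_1 = [gamma(1) gamma(0) - gamma(1) gamma(2)] / det = [(-0.1475)(3.0918) - (-0.1475)(-1.8222)] / 9.53747099 = -0.724815 / 9.53747099 = -0.076
  phi_hat_2 = [gamma(0) gamma(2) - gamma(1)^2] / det = [(3.0918)(-1.8222) - (-0.1475)^2] / 9.53747099 = -5.65563421 / 9.53747099 = -0.593
So phi_hat = [-0.0760, -0.5930].
Therefore phi_hat_1 = -0.0760.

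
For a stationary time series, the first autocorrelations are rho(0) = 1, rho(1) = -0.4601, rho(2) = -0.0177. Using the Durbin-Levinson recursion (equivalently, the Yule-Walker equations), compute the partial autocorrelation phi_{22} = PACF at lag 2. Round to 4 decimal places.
\phi_{22} = -0.2910

The PACF at lag k is phi_{kk}, the last component of the solution
to the Yule-Walker system G_k phi = r_k where
  (G_k)_{ij} = rho(|i - j|), (r_k)_i = rho(i), i,j = 1..k.
Equivalently, Durbin-Levinson gives phi_{kk} iteratively:
  phi_{11} = rho(1)
  phi_{kk} = [rho(k) - sum_{j=1..k-1} phi_{k-1,j} rho(k-j)]
            / [1 - sum_{j=1..k-1} phi_{k-1,j} rho(j)],
  phi_{k,j} = phi_{k-1,j} - phi_{kk} phi_{k-1,k-j},  j = 1..k-1.
Step k = 1:
  phi_11 = rho(1) = -0.4601.
Step k = 2:
  phi_22 = [rho(2) - phi_11 rho(1)] / [1 - phi_11 rho(1)] = [-0.0177 - (-0.4601)(-0.4601)] / [1 - (-0.4601)(-0.4601)]
         = -0.22939201 / 0.78830799 = -0.291.
Therefore phi_{22} = -0.2910.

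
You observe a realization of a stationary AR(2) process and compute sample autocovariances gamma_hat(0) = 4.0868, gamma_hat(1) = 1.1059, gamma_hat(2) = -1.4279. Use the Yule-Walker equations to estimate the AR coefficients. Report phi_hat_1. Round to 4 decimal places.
\hat\phi_{1} = 0.3940

The Yule-Walker equations for an AR(p) process read, in matrix form,
  Gamma_p phi = r_p,   with   (Gamma_p)_{ij} = gamma(|i - j|),
                       (r_p)_i = gamma(i),   i,j = 1..p.
Substitute the sample gammas (Toeplitz matrix and right-hand side of size 2):
  Gamma_p = [[4.0868, 1.1059], [1.1059, 4.0868]]
  r_p     = [1.1059, -1.4279]
Written out:
  4.0868 phi_1 + 1.1059 phi_2 = 1.1059
  1.1059 phi_1 + 4.0868 phi_2 = -1.4279
Solve by Cramer's rule:
  det = gamma(0)^2 - gamma(1)^2 = (4.0868)^2 - (1.1059)^2 = 16.70193424 - 1.22301481 = 15.47891943
  phi_hat_1 = [gamma(1) gamma(0) - gamma(1) gamma(2)] / det = [(1.1059)(4.0868) - (1.1059)(-1.4279)] / 15.47891943 = 6.09870673 / 15.47891943 = 0.394
  phi_hat_2 = [gamma(0) gamma(2) - gamma(1)^2] / det = [(4.0868)(-1.4279) - (1.1059)^2] / 15.47891943 = -7.05855653 / 15.47891943 = -0.456
So phi_hat = [0.3940, -0.4560].
Therefore phi_hat_1 = 0.3940.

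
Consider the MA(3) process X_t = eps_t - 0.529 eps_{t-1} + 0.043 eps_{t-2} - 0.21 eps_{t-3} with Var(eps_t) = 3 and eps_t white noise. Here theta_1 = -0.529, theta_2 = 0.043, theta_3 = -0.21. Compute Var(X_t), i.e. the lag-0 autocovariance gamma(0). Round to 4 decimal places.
\gamma(0) = 3.9774

For an MA(q) process X_t = eps_t + sum_i theta_i eps_{t-i} with
Var(eps_t) = sigma^2, the variance is
  gamma(0) = sigma^2 * (1 + sum_i theta_i^2).
  sum_i theta_i^2 = (-0.529)^2 + (0.043)^2 + (-0.21)^2 = 0.279841 + 0.001849 + 0.0441 = 0.32579.
  gamma(0) = 3 * (1 + 0.32579) = 3 * 1.32579 = 3.97737, which rounds to 3.9774.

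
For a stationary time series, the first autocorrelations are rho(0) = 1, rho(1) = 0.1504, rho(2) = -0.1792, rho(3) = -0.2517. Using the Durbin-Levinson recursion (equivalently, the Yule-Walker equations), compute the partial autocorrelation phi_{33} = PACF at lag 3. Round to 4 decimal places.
\phi_{33} = -0.2011

The PACF at lag k is phi_{kk}, the last component of the solution
to the Yule-Walker system G_k phi = r_k where
  (G_k)_{ij} = rho(|i - j|), (r_k)_i = rho(i), i,j = 1..k.
Equivalently, Durbin-Levinson gives phi_{kk} iteratively:
  phi_{11} = rho(1)
  phi_{kk} = [rho(k) - sum_{j=1..k-1} phi_{k-1,j} rho(k-j)]
            / [1 - sum_{j=1..k-1} phi_{k-1,j} rho(j)],
  phi_{k,j} = phi_{k-1,j} - phi_{kk} phi_{k-1,k-j},  j = 1..k-1.
Step k = 1:
  phi_11 = rho(1) = 0.1504.
Step k = 2:
  phi_22 = [rho(2) - phi_11 rho(1)] / [1 - phi_11 rho(1)] = [-0.1792 - (0.1504)(0.1504)] / [1 - (0.1504)(0.1504)]
         = -0.20182016 / 0.97737984 = -0.206491.
  Update: phi_21 = phi_11 - phi_22 phi_11 = 0.1504 - (-0.206491)(0.1504) = 0.181456.
Step k = 3:
  phi_33 = [rho(3) - phi_21 rho(2) - phi_22 rho(1)] / [1 - phi_21 rho(1) - phi_22 rho(2)]
    numerator   = -0.2517 - (0.181456)(-0.1792) - (-0.206491)(0.1504) = -0.18812679
    denominator = 1 - (0.181456)(0.1504) - (-0.206491)(-0.1792) = 0.93570579
  phi_33 = -0.18812679 / 0.93570579 = -0.2011.
Therefore phi_{33} = -0.2011.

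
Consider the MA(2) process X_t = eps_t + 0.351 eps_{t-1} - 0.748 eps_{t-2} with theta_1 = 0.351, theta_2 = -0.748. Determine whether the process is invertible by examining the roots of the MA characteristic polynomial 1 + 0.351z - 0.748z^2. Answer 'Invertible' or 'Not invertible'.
\text{Not invertible}

The MA(q) characteristic polynomial is P(z) = 1 + 0.351z - 0.748z^2.
Invertibility requires all roots to lie outside the unit circle, i.e. |z| > 1 for every root.
Set 1 + (0.351) z + (-0.748) z^2 = 0, i.e. a z^2 + b z + c = 0 with a = -0.748, b = 0.351, c = 1.
Discriminant D = b^2 - 4ac = (0.351)^2 - 4*(-0.748)*1 = 0.123201 - (-2.992) = 3.115201.
D >= 0, so the roots are real: z = (-b +/- sqrt(D)) / (2a) = (-0.351 +/- 1.764993) / (-1.496).
  z_1 = (-0.351 + 1.764993) / (-1.496) = -0.9452,   |z_1| = 0.9452.
  z_2 = (-0.351 - 1.764993) / (-1.496) = 1.4144,   |z_2| = 1.4144.
Moduli of all roots: 0.9452, 1.4144.
All moduli strictly greater than 1? No.
Verdict: Not invertible.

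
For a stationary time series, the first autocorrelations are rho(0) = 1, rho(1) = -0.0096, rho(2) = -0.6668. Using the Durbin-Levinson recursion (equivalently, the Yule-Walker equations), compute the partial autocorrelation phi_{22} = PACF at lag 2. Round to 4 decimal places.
\phi_{22} = -0.6670

The PACF at lag k is phi_{kk}, the last component of the solution
to the Yule-Walker system G_k phi = r_k where
  (G_k)_{ij} = rho(|i - j|), (r_k)_i = rho(i), i,j = 1..k.
Equivalently, Durbin-Levinson gives phi_{kk} iteratively:
  phi_{11} = rho(1)
  phi_{kk} = [rho(k) - sum_{j=1..k-1} phi_{k-1,j} rho(k-j)]
            / [1 - sum_{j=1..k-1} phi_{k-1,j} rho(j)],
  phi_{k,j} = phi_{k-1,j} - phi_{kk} phi_{k-1,k-j},  j = 1..k-1.
Step k = 1:
  phi_11 = rho(1) = -0.0096.
Step k = 2:
  phi_22 = [rho(2) - phi_11 rho(1)] / [1 - phi_11 rho(1)] = [-0.6668 - (-0.0096)(-0.0096)] / [1 - (-0.0096)(-0.0096)]
         = -0.66689216 / 0.99990784 = -0.667.
Therefore phi_{22} = -0.6670.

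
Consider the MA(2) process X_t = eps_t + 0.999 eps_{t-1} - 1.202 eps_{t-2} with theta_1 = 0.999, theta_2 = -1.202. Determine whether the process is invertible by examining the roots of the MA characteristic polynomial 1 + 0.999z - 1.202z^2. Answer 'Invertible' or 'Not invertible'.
\text{Not invertible}

The MA(q) characteristic polynomial is P(z) = 1 + 0.999z - 1.202z^2.
Invertibility requires all roots to lie outside the unit circle, i.e. |z| > 1 for every root.
Set 1 + (0.999) z + (-1.202) z^2 = 0, i.e. a z^2 + b z + c = 0 with a = -1.202, b = 0.999, c = 1.
Discriminant D = b^2 - 4ac = (0.999)^2 - 4*(-1.202)*1 = 0.998001 - (-4.808) = 5.806001.
D >= 0, so the roots are real: z = (-b +/- sqrt(D)) / (2a) = (-0.999 +/- 2.409564) / (-2.404).
  z_1 = (-0.999 + 2.409564) / (-2.404) = -0.5868,   |z_1| = 0.5868.
  z_2 = (-0.999 - 2.409564) / (-2.404) = 1.4179,   |z_2| = 1.4179.
Moduli of all roots: 0.5868, 1.4179.
All moduli strictly greater than 1? No.
Verdict: Not invertible.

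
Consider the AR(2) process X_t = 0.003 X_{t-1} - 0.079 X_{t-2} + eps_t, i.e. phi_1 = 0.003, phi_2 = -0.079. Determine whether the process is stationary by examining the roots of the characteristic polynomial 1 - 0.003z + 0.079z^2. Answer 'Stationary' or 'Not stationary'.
\text{Stationary}

The AR(p) characteristic polynomial is P(z) = 1 - 0.003z + 0.079z^2.
Stationarity requires all roots to lie outside the unit circle, i.e. |z| > 1 for every root.
Set 1 + (-0.003) z + (0.079) z^2 = 0, i.e. a z^2 + b z + c = 0 with a = 0.079, b = -0.003, c = 1.
Discriminant D = b^2 - 4ac = (-0.003)^2 - 4*(0.079)*1 = 0.000009 - (0.316) = -0.315991.
D < 0, so the roots are the complex-conjugate pair z = (-b +/- i sqrt(-D)) / (2a) = 0.019 +/- 3.5578i.
For a conjugate pair |z|^2 = z * conj(z) = (product of roots) = c/a = 1/(0.079) = 12.658228, so |z| = sqrt(12.658228) = 3.5578 for both roots.
Moduli of all roots: 3.5578, 3.5578.
All moduli strictly greater than 1? Yes.
Verdict: Stationary.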